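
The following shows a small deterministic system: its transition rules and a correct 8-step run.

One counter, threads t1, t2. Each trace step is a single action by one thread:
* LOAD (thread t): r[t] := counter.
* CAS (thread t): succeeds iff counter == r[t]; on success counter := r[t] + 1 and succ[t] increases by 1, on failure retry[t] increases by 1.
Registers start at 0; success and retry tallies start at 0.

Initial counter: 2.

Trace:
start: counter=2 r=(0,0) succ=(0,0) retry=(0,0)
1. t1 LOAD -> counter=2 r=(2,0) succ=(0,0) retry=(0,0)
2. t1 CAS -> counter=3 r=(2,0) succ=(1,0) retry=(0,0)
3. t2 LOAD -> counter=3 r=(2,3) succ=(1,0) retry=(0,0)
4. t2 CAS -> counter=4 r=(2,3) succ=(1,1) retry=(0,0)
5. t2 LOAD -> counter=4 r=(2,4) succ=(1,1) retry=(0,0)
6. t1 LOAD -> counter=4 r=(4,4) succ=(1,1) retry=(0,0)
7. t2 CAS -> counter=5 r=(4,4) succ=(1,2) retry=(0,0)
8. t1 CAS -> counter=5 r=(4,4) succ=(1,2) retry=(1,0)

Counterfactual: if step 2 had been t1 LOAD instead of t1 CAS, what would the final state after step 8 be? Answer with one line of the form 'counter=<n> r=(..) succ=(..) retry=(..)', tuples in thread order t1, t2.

(re-executing from step 2 with the substitution; state before step 2: counter=2 r=(2,0) succ=(0,0) retry=(0,0))
2. t1 LOAD -> counter=2 r=(2,0) succ=(0,0) retry=(0,0)
3. t2 LOAD -> counter=2 r=(2,2) succ=(0,0) retry=(0,0)
4. t2 CAS -> counter=3 r=(2,2) succ=(0,1) retry=(0,0)
5. t2 LOAD -> counter=3 r=(2,3) succ=(0,1) retry=(0,0)
6. t1 LOAD -> counter=3 r=(3,3) succ=(0,1) retry=(0,0)
7. t2 CAS -> counter=4 r=(3,3) succ=(0,2) retry=(0,0)
8. t1 CAS -> counter=4 r=(3,3) succ=(0,2) retry=(1,0)

counter=4 r=(3,3) succ=(0,2) retry=(1,0)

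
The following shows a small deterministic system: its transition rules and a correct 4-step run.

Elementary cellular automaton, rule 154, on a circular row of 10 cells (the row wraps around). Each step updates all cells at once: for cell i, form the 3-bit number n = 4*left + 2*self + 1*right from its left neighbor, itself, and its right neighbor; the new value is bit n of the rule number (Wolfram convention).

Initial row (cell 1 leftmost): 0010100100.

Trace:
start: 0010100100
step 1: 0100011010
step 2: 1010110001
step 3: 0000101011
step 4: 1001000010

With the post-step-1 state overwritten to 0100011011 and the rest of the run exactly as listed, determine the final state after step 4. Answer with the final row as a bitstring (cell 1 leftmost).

0011001000

state after step 1 := 0100011011
step 2: 0010110010
step 3: 0100101101
step 4: 0011001000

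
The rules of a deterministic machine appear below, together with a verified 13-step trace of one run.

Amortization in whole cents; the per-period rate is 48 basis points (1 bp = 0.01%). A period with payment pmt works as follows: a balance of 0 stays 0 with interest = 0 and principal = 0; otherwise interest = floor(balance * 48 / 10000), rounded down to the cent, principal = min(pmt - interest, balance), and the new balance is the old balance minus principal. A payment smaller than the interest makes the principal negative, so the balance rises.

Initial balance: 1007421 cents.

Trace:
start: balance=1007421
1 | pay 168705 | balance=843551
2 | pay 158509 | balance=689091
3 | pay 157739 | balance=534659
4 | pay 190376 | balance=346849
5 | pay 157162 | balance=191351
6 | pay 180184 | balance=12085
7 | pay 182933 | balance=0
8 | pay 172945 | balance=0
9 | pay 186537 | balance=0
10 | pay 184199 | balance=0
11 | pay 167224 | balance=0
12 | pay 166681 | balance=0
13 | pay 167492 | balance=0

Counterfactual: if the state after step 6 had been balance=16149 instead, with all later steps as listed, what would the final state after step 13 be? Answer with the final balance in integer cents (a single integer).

0

state after step 6 := balance=16149
7 | pay 182933 | balance=0
8 | pay 172945 | balance=0
9 | pay 186537 | balance=0
10 | pay 184199 | balance=0
11 | pay 167224 | balance=0
12 | pay 166681 | balance=0
13 | pay 167492 | balance=0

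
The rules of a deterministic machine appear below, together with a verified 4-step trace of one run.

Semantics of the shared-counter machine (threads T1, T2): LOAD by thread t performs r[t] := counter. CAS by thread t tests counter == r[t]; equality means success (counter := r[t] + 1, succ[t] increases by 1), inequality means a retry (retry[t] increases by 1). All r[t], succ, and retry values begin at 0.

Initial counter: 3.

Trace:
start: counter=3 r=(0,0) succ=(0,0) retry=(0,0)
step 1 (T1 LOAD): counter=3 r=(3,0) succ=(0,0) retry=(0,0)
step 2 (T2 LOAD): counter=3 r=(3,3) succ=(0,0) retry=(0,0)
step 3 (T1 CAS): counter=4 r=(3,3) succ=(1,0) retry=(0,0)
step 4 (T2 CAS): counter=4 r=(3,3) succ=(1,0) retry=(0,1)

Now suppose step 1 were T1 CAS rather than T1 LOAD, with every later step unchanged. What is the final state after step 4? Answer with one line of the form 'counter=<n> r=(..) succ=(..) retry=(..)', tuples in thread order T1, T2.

(re-executing from step 1 with the substitution; state before step 1: counter=3 r=(0,0) succ=(0,0) retry=(0,0))
step 1 (T1 CAS): counter=3 r=(0,0) succ=(0,0) retry=(1,0)
step 2 (T2 LOAD): counter=3 r=(0,3) succ=(0,0) retry=(1,0)
step 3 (T1 CAS): counter=3 r=(0,3) succ=(0,0) retry=(2,0)
step 4 (T2 CAS): counter=4 r=(0,3) succ=(0,1) retry=(2,0)

counter=4 r=(0,3) succ=(0,1) retry=(2,0)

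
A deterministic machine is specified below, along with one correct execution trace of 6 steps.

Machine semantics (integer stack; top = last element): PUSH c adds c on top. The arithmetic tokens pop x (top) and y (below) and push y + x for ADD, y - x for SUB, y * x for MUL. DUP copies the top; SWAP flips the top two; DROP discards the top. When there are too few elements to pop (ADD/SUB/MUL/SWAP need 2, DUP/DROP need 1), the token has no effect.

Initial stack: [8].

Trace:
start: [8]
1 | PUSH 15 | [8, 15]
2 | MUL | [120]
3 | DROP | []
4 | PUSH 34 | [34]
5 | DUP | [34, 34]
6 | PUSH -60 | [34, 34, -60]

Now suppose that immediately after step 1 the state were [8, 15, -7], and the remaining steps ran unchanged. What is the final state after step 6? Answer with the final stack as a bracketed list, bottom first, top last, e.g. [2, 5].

state after step 1 := [8, 15, -7]
2 | MUL | [8, -105]
3 | DROP | [8]
4 | PUSH 34 | [8, 34]
5 | DUP | [8, 34, 34]
6 | PUSH -60 | [8, 34, 34, -60]

[8, 34, 34, -60]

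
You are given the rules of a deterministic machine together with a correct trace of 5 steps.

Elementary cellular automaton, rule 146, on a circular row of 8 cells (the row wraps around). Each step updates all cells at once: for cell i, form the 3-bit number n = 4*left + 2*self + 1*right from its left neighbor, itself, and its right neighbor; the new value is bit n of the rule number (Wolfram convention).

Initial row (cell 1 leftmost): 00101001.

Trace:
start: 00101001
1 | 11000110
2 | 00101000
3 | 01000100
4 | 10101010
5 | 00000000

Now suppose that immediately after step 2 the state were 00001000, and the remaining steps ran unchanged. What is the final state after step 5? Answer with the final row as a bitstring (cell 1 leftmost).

state after step 2 := 00001000
3 | 00010100
4 | 00100010
5 | 01010101

01010101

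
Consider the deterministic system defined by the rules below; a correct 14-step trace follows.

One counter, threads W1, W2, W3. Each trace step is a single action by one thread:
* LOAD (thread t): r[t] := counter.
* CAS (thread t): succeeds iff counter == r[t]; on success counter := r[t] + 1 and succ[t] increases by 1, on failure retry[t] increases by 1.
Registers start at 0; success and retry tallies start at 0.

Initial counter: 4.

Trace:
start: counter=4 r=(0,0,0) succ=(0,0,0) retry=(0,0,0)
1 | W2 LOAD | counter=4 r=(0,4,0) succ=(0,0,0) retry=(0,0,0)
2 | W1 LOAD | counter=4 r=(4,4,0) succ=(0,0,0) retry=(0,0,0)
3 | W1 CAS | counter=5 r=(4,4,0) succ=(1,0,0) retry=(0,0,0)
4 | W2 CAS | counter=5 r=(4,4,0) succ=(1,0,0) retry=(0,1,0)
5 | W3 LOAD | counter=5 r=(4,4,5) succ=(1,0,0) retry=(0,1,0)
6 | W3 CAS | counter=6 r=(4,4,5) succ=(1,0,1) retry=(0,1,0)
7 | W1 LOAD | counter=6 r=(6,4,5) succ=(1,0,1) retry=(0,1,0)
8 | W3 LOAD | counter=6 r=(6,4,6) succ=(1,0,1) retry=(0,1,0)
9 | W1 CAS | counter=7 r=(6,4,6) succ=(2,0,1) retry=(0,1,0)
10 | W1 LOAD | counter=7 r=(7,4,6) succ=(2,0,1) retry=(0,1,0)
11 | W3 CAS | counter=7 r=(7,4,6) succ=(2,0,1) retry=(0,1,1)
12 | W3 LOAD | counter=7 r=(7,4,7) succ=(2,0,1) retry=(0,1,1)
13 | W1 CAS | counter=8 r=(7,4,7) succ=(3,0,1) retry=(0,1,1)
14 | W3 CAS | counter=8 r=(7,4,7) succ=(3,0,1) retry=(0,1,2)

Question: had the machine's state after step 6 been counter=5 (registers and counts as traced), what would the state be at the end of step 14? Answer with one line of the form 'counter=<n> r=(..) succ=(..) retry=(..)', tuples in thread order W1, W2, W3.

counter=7 r=(6,4,6) succ=(3,0,1) retry=(0,1,2)

state after step 6 := counter=5 r=(4,4,5) succ=(1,0,1) retry=(0,1,0)
7 | W1 LOAD | counter=5 r=(5,4,5) succ=(1,0,1) retry=(0,1,0)
8 | W3 LOAD | counter=5 r=(5,4,5) succ=(1,0,1) retry=(0,1,0)
9 | W1 CAS | counter=6 r=(5,4,5) succ=(2,0,1) retry=(0,1,0)
10 | W1 LOAD | counter=6 r=(6,4,5) succ=(2,0,1) retry=(0,1,0)
11 | W3 CAS | counter=6 r=(6,4,5) succ=(2,0,1) retry=(0,1,1)
12 | W3 LOAD | counter=6 r=(6,4,6) succ=(2,0,1) retry=(0,1,1)
13 | W1 CAS | counter=7 r=(6,4,6) succ=(3,0,1) retry=(0,1,1)
14 | W3 CAS | counter=7 r=(6,4,6) succ=(3,0,1) retry=(0,1,2)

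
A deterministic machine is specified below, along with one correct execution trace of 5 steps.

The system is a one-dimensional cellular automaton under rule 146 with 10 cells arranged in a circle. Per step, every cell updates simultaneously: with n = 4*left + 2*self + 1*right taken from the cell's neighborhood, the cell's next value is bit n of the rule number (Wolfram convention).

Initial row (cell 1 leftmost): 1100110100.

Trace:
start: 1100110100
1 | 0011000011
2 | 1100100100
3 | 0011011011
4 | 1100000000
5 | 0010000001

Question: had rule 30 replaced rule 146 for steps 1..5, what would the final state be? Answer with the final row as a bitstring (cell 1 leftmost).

0010011000

(re-executing steps 1..5 under rule 30; state before step 1: 1100110100)
1 | 1011100111
2 | 0010011100
3 | 0111110010
4 | 1100001111
5 | 0010011000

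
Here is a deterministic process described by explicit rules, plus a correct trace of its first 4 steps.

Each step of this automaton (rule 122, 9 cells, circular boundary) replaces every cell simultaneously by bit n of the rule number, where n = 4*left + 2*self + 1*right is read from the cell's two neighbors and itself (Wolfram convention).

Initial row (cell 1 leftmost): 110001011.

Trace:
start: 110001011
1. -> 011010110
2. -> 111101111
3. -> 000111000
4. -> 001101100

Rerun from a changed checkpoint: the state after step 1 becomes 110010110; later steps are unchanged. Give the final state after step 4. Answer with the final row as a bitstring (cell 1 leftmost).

001101100

state after step 1 := 110010110
2. -> 111101111
3. -> 000111000
4. -> 001101100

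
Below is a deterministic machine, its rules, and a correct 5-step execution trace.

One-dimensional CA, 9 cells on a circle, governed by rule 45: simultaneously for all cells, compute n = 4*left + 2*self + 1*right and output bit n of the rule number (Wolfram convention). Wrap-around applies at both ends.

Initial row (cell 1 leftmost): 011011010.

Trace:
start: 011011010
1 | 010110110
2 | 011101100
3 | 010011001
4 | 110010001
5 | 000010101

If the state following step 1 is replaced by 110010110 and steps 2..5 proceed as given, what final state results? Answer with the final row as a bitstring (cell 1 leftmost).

state after step 1 := 110010110
2 | 100011101
3 | 001010011
4 | 001110010
5 | 101000010

101000010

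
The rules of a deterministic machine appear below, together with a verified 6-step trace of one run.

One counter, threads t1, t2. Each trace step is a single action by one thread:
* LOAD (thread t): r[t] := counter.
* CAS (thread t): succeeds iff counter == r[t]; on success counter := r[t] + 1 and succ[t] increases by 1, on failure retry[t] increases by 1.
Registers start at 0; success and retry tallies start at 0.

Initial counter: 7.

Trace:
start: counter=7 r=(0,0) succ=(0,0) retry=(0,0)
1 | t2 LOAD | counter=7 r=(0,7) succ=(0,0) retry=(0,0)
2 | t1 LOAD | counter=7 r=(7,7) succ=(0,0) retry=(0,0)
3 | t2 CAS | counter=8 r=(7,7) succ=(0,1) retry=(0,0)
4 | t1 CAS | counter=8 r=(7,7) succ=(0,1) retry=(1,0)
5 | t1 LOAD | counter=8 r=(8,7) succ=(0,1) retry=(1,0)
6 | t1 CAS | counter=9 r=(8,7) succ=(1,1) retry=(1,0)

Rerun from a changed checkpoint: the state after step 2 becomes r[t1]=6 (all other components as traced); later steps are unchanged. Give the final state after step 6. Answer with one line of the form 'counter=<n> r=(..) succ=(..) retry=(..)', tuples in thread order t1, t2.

state after step 2 := counter=7 r=(6,7) succ=(0,0) retry=(0,0)
3 | t2 CAS | counter=8 r=(6,7) succ=(0,1) retry=(0,0)
4 | t1 CAS | counter=8 r=(6,7) succ=(0,1) retry=(1,0)
5 | t1 LOAD | counter=8 r=(8,7) succ=(0,1) retry=(1,0)
6 | t1 CAS | counter=9 r=(8,7) succ=(1,1) retry=(1,0)

counter=9 r=(8,7) succ=(1,1) retry=(1,0)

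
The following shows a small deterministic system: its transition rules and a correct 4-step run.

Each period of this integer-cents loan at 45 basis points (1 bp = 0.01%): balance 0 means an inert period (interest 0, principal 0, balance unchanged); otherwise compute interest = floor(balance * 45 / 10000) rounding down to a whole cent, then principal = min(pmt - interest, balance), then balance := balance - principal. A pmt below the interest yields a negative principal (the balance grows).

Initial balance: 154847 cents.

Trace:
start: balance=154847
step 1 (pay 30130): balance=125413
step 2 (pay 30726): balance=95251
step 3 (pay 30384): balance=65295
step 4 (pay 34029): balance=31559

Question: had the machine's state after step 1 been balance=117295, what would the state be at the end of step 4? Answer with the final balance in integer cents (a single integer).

23330

state after step 1 := balance=117295
step 2 (pay 30726): balance=87096
step 3 (pay 30384): balance=57103
step 4 (pay 34029): balance=23330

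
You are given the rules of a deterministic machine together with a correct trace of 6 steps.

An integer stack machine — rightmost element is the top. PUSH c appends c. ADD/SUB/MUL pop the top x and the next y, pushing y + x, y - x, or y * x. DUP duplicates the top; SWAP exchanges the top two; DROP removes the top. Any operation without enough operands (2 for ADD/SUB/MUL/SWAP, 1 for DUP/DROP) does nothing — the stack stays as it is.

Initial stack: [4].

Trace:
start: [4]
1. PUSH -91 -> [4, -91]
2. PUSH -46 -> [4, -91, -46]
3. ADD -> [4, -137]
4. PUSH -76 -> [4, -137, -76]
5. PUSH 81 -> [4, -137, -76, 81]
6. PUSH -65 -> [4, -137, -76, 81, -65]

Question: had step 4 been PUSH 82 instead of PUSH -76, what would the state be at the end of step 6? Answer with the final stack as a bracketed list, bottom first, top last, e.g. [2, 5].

[4, -137, 82, 81, -65]

(re-executing from step 4 with the substitution; state before step 4: [4, -137])
4. PUSH 82 -> [4, -137, 82]
5. PUSH 81 -> [4, -137, 82, 81]
6. PUSH -65 -> [4, -137, 82, 81, -65]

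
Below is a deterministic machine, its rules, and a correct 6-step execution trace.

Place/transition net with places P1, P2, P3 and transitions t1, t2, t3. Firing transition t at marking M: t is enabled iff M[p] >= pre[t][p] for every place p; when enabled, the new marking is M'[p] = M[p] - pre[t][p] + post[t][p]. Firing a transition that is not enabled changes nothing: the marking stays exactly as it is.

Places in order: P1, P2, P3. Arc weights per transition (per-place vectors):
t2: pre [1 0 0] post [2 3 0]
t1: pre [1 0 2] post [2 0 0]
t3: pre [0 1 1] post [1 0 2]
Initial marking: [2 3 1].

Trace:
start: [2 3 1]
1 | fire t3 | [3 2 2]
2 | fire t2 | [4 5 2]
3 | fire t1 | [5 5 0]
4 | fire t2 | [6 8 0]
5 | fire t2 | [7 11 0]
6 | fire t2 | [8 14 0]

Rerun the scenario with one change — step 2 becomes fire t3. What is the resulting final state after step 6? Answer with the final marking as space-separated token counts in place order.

8 10 1

(re-executing from step 2 with the substitution; state before step 2: [3 2 2])
2 | fire t3 | [4 1 3]
3 | fire t1 | [5 1 1]
4 | fire t2 | [6 4 1]
5 | fire t2 | [7 7 1]
6 | fire t2 | [8 10 1]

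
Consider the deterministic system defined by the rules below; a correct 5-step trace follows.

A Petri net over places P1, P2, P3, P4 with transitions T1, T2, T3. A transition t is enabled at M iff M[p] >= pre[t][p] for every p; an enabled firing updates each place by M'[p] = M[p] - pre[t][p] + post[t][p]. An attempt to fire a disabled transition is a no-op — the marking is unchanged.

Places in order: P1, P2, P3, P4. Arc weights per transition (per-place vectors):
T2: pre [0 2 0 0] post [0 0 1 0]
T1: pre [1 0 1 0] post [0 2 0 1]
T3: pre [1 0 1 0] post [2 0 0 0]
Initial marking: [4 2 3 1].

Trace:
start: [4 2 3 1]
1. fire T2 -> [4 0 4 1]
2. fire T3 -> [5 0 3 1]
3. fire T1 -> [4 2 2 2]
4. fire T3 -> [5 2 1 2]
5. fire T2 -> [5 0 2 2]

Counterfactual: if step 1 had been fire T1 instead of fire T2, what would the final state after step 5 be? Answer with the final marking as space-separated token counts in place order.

(re-executing from step 1 with the substitution; state before step 1: [4 2 3 1])
1. fire T1 -> [3 4 2 2]
2. fire T3 -> [4 4 1 2]
3. fire T1 -> [3 6 0 3]
4. fire T3 -> [3 6 0 3]
5. fire T2 -> [3 4 1 3]

3 4 1 3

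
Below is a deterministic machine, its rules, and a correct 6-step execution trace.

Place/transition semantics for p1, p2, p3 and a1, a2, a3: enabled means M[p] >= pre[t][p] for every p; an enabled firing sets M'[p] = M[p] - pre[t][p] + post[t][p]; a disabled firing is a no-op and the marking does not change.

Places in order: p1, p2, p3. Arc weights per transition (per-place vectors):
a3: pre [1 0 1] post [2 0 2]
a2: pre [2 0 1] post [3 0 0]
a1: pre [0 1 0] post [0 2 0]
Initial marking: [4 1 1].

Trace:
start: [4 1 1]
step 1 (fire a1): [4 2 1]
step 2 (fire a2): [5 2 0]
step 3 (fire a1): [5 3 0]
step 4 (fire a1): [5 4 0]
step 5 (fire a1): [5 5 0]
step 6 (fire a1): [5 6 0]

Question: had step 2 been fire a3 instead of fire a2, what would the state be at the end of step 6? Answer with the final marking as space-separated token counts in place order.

5 6 2

(re-executing from step 2 with the substitution; state before step 2: [4 2 1])
step 2 (fire a3): [5 2 2]
step 3 (fire a1): [5 3 2]
step 4 (fire a1): [5 4 2]
step 5 (fire a1): [5 5 2]
step 6 (fire a1): [5 6 2]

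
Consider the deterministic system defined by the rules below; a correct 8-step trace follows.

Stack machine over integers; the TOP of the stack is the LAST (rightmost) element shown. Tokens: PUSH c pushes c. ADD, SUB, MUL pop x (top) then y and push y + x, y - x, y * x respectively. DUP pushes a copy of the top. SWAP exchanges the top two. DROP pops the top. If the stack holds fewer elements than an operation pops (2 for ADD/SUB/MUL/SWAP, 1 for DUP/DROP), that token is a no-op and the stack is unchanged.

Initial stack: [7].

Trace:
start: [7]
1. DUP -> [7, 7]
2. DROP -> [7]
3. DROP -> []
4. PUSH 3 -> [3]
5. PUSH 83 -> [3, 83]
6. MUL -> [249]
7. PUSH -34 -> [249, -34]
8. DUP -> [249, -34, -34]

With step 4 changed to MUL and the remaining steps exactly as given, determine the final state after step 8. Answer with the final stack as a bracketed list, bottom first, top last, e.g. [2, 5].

(re-executing from step 4 with the substitution; state before step 4: [])
4. MUL -> []
5. PUSH 83 -> [83]
6. MUL -> [83]
7. PUSH -34 -> [83, -34]
8. DUP -> [83, -34, -34]

[83, -34, -34]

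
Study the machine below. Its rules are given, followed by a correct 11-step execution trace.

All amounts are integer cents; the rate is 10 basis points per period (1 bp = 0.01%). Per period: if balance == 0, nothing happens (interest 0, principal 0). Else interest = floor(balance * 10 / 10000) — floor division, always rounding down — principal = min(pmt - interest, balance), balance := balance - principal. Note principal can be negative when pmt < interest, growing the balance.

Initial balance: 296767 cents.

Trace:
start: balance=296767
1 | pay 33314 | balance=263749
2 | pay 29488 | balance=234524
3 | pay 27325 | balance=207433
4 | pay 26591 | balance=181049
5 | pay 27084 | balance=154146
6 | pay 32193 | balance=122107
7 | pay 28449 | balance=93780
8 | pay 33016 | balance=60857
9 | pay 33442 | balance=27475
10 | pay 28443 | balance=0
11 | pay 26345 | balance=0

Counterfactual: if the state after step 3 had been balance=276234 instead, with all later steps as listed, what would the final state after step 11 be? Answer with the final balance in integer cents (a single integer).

state after step 3 := balance=276234
4 | pay 26591 | balance=249919
5 | pay 27084 | balance=223084
6 | pay 32193 | balance=191114
7 | pay 28449 | balance=162856
8 | pay 33016 | balance=130002
9 | pay 33442 | balance=96690
10 | pay 28443 | balance=68343
11 | pay 26345 | balance=42066

42066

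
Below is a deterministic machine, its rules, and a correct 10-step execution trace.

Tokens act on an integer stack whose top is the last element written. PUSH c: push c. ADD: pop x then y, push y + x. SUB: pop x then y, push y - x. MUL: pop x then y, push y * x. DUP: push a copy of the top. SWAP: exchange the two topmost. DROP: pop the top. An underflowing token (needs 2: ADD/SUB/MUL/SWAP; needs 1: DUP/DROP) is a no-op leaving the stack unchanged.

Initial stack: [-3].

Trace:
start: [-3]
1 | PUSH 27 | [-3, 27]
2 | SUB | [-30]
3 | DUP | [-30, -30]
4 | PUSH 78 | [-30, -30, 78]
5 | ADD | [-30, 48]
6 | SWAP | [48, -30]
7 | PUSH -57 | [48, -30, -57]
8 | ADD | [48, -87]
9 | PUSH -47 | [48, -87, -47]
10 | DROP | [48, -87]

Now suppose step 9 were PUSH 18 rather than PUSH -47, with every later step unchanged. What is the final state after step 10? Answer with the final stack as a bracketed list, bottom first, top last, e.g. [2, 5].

[48, -87]

(re-executing from step 9 with the substitution; state before step 9: [48, -87])
9 | PUSH 18 | [48, -87, 18]
10 | DROP | [48, -87]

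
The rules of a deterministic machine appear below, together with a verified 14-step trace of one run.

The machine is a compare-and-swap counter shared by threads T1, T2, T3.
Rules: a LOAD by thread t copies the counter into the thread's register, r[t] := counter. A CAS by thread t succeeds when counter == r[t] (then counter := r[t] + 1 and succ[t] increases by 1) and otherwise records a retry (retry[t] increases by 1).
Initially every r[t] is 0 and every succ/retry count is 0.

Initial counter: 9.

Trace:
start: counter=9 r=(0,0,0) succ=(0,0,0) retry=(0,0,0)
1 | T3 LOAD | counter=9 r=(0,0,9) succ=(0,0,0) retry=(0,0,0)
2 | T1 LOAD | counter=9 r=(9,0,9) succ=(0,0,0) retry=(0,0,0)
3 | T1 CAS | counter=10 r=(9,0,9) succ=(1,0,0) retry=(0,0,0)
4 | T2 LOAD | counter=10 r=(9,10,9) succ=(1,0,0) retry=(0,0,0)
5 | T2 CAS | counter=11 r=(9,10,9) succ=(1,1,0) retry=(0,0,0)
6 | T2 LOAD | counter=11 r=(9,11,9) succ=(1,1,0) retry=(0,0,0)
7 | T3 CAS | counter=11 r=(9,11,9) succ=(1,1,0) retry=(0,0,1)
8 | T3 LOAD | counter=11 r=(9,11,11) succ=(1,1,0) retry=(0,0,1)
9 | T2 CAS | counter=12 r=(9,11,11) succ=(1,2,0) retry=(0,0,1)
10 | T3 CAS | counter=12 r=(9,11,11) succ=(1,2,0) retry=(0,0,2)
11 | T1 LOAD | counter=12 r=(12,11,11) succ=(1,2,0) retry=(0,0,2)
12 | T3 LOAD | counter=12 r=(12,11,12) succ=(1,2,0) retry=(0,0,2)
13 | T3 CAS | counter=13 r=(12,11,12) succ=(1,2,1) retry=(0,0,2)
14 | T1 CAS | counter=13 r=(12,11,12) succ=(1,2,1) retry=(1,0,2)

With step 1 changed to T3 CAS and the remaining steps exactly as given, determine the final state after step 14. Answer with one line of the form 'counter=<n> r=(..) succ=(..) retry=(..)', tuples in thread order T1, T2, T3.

counter=13 r=(12,11,12) succ=(1,2,1) retry=(1,0,3)

(re-executing from step 1 with the substitution; state before step 1: counter=9 r=(0,0,0) succ=(0,0,0) retry=(0,0,0))
1 | T3 CAS | counter=9 r=(0,0,0) succ=(0,0,0) retry=(0,0,1)
2 | T1 LOAD | counter=9 r=(9,0,0) succ=(0,0,0) retry=(0,0,1)
3 | T1 CAS | counter=10 r=(9,0,0) succ=(1,0,0) retry=(0,0,1)
4 | T2 LOAD | counter=10 r=(9,10,0) succ=(1,0,0) retry=(0,0,1)
5 | T2 CAS | counter=11 r=(9,10,0) succ=(1,1,0) retry=(0,0,1)
6 | T2 LOAD | counter=11 r=(9,11,0) succ=(1,1,0) retry=(0,0,1)
7 | T3 CAS | counter=11 r=(9,11,0) succ=(1,1,0) retry=(0,0,2)
8 | T3 LOAD | counter=11 r=(9,11,11) succ=(1,1,0) retry=(0,0,2)
9 | T2 CAS | counter=12 r=(9,11,11) succ=(1,2,0) retry=(0,0,2)
10 | T3 CAS | counter=12 r=(9,11,11) succ=(1,2,0) retry=(0,0,3)
11 | T1 LOAD | counter=12 r=(12,11,11) succ=(1,2,0) retry=(0,0,3)
12 | T3 LOAD | counter=12 r=(12,11,12) succ=(1,2,0) retry=(0,0,3)
13 | T3 CAS | counter=13 r=(12,11,12) succ=(1,2,1) retry=(0,0,3)
14 | T1 CAS | counter=13 r=(12,11,12) succ=(1,2,1) retry=(1,0,3)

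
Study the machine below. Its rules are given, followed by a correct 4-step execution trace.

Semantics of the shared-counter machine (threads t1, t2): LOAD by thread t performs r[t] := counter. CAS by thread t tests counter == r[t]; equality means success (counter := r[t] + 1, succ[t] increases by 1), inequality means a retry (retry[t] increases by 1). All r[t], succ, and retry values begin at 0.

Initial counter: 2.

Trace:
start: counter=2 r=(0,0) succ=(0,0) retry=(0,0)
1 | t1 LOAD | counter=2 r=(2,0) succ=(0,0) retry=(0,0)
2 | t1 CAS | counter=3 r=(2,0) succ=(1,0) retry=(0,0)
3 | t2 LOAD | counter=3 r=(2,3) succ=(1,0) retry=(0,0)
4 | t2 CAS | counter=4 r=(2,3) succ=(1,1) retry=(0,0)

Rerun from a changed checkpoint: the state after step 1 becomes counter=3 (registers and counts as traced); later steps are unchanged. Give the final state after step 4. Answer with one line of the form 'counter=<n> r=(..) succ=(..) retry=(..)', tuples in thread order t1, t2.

state after step 1 := counter=3 r=(2,0) succ=(0,0) retry=(0,0)
2 | t1 CAS | counter=3 r=(2,0) succ=(0,0) retry=(1,0)
3 | t2 LOAD | counter=3 r=(2,3) succ=(0,0) retry=(1,0)
4 | t2 CAS | counter=4 r=(2,3) succ=(0,1) retry=(1,0)

counter=4 r=(2,3) succ=(0,1) retry=(1,0)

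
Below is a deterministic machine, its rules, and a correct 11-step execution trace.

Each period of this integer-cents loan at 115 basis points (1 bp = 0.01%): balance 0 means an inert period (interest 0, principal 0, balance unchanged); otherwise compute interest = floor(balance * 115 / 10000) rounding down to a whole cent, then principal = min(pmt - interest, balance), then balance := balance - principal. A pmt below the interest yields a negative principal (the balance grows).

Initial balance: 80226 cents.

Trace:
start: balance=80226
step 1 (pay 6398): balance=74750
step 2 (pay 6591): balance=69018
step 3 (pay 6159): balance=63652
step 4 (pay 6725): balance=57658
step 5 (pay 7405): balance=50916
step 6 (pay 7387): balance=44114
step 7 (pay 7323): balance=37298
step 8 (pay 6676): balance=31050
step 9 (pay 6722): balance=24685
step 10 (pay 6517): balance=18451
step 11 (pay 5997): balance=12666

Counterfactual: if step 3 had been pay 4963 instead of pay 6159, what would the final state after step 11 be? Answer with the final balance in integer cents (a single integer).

(re-executing from step 3 with the substitution; state before step 3: balance=69018)
step 3 (pay 4963): balance=64848
step 4 (pay 6725): balance=58868
step 5 (pay 7405): balance=52139
step 6 (pay 7387): balance=45351
step 7 (pay 7323): balance=38549
step 8 (pay 6676): balance=32316
step 9 (pay 6722): balance=25965
step 10 (pay 6517): balance=19746
step 11 (pay 5997): balance=13976

13976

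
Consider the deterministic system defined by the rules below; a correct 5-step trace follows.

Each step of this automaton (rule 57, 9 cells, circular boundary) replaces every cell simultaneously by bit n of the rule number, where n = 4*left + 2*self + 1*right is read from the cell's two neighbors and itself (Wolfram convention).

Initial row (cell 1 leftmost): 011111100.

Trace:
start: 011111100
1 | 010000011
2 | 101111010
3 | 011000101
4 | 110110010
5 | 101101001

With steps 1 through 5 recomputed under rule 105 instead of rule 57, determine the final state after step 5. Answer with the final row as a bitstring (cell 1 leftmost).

(re-executing steps 1..5 under rule 105; state before step 1: 011111100)
1 | 010000101
2 | 100110010
3 | 000110001
4 | 010110100
5 | 001111001

001111001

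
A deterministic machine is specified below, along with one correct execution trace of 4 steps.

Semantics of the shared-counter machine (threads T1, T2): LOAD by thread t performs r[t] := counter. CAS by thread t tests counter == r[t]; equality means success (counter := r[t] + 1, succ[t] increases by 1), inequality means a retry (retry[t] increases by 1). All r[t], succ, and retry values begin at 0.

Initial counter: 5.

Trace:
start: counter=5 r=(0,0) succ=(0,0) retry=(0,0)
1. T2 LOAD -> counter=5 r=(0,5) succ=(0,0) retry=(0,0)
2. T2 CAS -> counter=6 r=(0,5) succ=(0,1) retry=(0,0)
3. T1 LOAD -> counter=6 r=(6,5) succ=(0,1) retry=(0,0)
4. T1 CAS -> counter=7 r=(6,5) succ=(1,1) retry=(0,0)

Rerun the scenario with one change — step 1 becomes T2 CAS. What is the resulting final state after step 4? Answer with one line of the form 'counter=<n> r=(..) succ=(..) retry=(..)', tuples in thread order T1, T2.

(re-executing from step 1 with the substitution; state before step 1: counter=5 r=(0,0) succ=(0,0) retry=(0,0))
1. T2 CAS -> counter=5 r=(0,0) succ=(0,0) retry=(0,1)
2. T2 CAS -> counter=5 r=(0,0) succ=(0,0) retry=(0,2)
3. T1 LOAD -> counter=5 r=(5,0) succ=(0,0) retry=(0,2)
4. T1 CAS -> counter=6 r=(5,0) succ=(1,0) retry=(0,2)

counter=6 r=(5,0) succ=(1,0) retry=(0,2)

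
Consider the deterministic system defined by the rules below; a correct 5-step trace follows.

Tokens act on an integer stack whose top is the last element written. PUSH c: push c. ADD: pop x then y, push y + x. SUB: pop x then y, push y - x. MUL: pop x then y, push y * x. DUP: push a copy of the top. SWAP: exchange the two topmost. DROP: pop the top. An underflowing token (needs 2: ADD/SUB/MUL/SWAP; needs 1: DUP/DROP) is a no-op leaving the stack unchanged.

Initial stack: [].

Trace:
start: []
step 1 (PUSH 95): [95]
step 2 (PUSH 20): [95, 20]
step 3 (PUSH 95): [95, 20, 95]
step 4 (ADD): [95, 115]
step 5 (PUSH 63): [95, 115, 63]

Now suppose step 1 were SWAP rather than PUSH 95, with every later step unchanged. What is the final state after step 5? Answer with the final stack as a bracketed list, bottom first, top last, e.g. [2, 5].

[115, 63]

(re-executing from step 1 with the substitution; state before step 1: [])
step 1 (SWAP): []
step 2 (PUSH 20): [20]
step 3 (PUSH 95): [20, 95]
step 4 (ADD): [115]
step 5 (PUSH 63): [115, 63]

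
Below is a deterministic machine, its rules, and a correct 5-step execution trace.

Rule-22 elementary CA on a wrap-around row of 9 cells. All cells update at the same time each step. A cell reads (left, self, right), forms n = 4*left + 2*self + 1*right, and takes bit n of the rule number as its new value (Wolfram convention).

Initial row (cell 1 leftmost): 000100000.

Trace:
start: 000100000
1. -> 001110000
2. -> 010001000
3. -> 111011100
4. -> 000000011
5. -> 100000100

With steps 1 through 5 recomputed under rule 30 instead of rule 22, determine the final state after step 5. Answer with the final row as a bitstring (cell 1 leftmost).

011110110

(re-executing steps 1..5 under rule 30; state before step 1: 000100000)
1. -> 001110000
2. -> 011001000
3. -> 110111100
4. -> 100100011
5. -> 011110110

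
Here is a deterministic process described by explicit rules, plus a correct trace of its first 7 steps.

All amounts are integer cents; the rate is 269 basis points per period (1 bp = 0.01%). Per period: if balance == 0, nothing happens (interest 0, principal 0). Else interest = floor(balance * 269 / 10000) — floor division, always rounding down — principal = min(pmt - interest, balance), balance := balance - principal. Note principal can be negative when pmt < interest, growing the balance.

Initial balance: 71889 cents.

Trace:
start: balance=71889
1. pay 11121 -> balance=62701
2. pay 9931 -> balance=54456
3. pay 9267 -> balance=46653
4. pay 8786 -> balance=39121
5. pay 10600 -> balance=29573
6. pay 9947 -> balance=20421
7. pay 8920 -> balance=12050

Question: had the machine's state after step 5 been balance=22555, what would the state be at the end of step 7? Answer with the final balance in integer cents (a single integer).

state after step 5 := balance=22555
6. pay 9947 -> balance=13214
7. pay 8920 -> balance=4649

4649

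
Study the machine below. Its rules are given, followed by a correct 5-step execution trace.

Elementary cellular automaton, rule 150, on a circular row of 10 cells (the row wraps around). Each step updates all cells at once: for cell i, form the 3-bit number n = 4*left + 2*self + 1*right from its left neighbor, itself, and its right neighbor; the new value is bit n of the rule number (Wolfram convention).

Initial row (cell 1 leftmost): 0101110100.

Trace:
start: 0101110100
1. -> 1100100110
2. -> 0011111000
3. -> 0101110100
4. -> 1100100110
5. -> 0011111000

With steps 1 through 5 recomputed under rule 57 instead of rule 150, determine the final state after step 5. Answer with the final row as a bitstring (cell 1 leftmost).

(re-executing steps 1..5 under rule 57; state before step 1: 0101110100)
1. -> 0011001011
2. -> 1010100110
3. -> 0101010101
4. -> 1010101010
5. -> 0101010101

0101010101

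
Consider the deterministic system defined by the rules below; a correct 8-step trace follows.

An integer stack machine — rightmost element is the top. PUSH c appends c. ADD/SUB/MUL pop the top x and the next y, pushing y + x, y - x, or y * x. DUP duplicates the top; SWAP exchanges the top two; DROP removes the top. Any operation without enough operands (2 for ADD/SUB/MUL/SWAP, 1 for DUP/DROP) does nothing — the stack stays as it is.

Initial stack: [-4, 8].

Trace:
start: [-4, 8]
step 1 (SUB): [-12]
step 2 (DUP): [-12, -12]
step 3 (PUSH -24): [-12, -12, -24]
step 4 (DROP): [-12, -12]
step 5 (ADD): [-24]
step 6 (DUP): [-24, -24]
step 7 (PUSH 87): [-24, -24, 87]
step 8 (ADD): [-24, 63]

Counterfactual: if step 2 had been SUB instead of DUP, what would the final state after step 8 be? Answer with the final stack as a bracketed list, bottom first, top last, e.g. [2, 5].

[-12, 75]

(re-executing from step 2 with the substitution; state before step 2: [-12])
step 2 (SUB): [-12]
step 3 (PUSH -24): [-12, -24]
step 4 (DROP): [-12]
step 5 (ADD): [-12]
step 6 (DUP): [-12, -12]
step 7 (PUSH 87): [-12, -12, 87]
step 8 (ADD): [-12, 75]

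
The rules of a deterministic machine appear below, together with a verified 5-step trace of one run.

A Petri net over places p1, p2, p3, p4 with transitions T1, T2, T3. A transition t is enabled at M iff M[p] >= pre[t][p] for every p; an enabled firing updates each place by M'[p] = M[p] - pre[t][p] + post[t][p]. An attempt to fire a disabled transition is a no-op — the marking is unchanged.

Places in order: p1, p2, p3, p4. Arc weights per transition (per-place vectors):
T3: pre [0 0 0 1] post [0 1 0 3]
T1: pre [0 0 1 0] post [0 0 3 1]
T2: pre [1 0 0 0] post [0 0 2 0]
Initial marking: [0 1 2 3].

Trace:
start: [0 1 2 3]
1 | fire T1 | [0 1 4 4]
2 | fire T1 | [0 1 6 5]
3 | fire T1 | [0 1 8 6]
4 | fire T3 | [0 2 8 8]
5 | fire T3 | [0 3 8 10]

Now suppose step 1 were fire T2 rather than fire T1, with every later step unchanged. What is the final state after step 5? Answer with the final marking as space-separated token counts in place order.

0 3 6 9

(re-executing from step 1 with the substitution; state before step 1: [0 1 2 3])
1 | fire T2 | [0 1 2 3]
2 | fire T1 | [0 1 4 4]
3 | fire T1 | [0 1 6 5]
4 | fire T3 | [0 2 6 7]
5 | fire T3 | [0 3 6 9]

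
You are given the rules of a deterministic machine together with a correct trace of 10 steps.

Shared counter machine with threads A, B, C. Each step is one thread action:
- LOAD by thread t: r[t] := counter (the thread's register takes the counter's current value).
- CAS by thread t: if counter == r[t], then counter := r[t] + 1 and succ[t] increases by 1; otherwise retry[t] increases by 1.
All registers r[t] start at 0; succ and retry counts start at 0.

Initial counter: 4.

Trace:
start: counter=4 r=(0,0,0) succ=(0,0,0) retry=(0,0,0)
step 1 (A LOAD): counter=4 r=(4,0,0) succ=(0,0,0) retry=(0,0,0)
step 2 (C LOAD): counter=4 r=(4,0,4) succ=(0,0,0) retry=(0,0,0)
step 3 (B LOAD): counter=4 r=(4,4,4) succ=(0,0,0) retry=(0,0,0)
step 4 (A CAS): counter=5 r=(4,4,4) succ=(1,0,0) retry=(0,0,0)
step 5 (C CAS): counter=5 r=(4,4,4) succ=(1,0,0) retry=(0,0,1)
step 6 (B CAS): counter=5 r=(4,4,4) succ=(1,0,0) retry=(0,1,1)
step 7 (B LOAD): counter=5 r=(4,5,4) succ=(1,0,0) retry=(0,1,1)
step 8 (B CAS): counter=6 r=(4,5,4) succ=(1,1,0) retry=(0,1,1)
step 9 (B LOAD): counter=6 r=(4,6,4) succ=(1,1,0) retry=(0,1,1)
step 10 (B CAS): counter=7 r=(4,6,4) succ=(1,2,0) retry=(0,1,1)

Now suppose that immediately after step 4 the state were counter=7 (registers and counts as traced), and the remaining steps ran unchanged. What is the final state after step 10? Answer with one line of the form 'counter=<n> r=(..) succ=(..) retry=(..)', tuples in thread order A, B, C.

counter=9 r=(4,8,4) succ=(1,2,0) retry=(0,1,1)

state after step 4 := counter=7 r=(4,4,4) succ=(1,0,0) retry=(0,0,0)
step 5 (C CAS): counter=7 r=(4,4,4) succ=(1,0,0) retry=(0,0,1)
step 6 (B CAS): counter=7 r=(4,4,4) succ=(1,0,0) retry=(0,1,1)
step 7 (B LOAD): counter=7 r=(4,7,4) succ=(1,0,0) retry=(0,1,1)
step 8 (B CAS): counter=8 r=(4,7,4) succ=(1,1,0) retry=(0,1,1)
step 9 (B LOAD): counter=8 r=(4,8,4) succ=(1,1,0) retry=(0,1,1)
step 10 (B CAS): counter=9 r=(4,8,4) succ=(1,2,0) retry=(0,1,1)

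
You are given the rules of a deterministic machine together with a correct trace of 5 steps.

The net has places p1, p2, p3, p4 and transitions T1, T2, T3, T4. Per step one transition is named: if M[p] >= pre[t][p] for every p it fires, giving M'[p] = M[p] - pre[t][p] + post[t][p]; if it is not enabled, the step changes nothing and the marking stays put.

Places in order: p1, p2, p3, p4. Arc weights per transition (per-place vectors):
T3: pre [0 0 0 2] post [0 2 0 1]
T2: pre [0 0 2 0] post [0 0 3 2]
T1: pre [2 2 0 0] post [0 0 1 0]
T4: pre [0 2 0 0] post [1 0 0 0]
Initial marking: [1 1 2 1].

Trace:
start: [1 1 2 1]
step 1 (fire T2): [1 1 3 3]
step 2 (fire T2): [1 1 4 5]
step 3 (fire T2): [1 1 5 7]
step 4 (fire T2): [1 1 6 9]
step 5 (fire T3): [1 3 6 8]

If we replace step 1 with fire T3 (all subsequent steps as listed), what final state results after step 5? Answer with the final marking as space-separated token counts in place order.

(re-executing from step 1 with the substitution; state before step 1: [1 1 2 1])
step 1 (fire T3): [1 1 2 1]
step 2 (fire T2): [1 1 3 3]
step 3 (fire T2): [1 1 4 5]
step 4 (fire T2): [1 1 5 7]
step 5 (fire T3): [1 3 5 6]

1 3 5 6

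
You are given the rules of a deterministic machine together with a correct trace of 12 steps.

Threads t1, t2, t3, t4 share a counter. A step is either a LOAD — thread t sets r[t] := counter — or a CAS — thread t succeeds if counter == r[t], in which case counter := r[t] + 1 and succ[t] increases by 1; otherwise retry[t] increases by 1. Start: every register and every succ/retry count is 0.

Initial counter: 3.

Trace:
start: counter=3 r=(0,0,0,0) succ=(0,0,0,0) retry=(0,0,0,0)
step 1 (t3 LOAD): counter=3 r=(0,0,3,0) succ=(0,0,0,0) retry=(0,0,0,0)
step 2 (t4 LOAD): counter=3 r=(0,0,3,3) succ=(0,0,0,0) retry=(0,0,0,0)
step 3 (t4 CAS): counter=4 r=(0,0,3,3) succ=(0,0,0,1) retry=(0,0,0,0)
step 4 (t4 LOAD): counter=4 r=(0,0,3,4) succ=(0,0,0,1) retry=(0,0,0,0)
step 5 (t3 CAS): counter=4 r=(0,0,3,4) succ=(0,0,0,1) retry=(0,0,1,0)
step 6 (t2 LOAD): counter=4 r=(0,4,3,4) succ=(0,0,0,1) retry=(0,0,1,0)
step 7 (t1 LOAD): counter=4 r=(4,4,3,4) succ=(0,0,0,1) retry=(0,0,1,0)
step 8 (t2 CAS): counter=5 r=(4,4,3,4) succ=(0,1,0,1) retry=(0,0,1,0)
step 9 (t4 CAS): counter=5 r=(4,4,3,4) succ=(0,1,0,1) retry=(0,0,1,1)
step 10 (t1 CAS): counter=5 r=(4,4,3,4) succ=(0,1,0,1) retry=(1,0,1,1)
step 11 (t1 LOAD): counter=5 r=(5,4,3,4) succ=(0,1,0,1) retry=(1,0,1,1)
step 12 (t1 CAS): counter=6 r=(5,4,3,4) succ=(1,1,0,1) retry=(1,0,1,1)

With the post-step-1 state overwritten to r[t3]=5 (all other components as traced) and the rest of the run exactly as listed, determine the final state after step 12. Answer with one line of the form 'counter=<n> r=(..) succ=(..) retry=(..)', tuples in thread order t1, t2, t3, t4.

state after step 1 := counter=3 r=(0,0,5,0) succ=(0,0,0,0) retry=(0,0,0,0)
step 2 (t4 LOAD): counter=3 r=(0,0,5,3) succ=(0,0,0,0) retry=(0,0,0,0)
step 3 (t4 CAS): counter=4 r=(0,0,5,3) succ=(0,0,0,1) retry=(0,0,0,0)
step 4 (t4 LOAD): counter=4 r=(0,0,5,4) succ=(0,0,0,1) retry=(0,0,0,0)
step 5 (t3 CAS): counter=4 r=(0,0,5,4) succ=(0,0,0,1) retry=(0,0,1,0)
step 6 (t2 LOAD): counter=4 r=(0,4,5,4) succ=(0,0,0,1) retry=(0,0,1,0)
step 7 (t1 LOAD): counter=4 r=(4,4,5,4) succ=(0,0,0,1) retry=(0,0,1,0)
step 8 (t2 CAS): counter=5 r=(4,4,5,4) succ=(0,1,0,1) retry=(0,0,1,0)
step 9 (t4 CAS): counter=5 r=(4,4,5,4) succ=(0,1,0,1) retry=(0,0,1,1)
step 10 (t1 CAS): counter=5 r=(4,4,5,4) succ=(0,1,0,1) retry=(1,0,1,1)
step 11 (t1 LOAD): counter=5 r=(5,4,5,4) succ=(0,1,0,1) retry=(1,0,1,1)
step 12 (t1 CAS): counter=6 r=(5,4,5,4) succ=(1,1,0,1) retry=(1,0,1,1)

counter=6 r=(5,4,5,4) succ=(1,1,0,1) retry=(1,0,1,1)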